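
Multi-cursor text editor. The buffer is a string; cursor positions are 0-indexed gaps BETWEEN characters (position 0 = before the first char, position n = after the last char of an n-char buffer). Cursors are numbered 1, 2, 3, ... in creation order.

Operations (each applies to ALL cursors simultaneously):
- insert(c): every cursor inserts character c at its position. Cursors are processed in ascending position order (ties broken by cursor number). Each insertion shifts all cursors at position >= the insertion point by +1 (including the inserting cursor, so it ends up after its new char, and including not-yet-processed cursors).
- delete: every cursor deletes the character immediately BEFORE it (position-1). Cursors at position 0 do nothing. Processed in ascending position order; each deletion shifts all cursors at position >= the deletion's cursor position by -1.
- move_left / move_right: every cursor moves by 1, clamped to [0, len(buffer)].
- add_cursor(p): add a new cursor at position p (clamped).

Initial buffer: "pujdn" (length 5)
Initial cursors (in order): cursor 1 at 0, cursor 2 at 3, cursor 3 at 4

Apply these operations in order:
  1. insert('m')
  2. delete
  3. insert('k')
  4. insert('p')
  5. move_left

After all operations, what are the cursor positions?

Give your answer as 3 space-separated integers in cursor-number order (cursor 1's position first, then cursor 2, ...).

After op 1 (insert('m')): buffer="mpujmdmn" (len 8), cursors c1@1 c2@5 c3@7, authorship 1...2.3.
After op 2 (delete): buffer="pujdn" (len 5), cursors c1@0 c2@3 c3@4, authorship .....
After op 3 (insert('k')): buffer="kpujkdkn" (len 8), cursors c1@1 c2@5 c3@7, authorship 1...2.3.
After op 4 (insert('p')): buffer="kppujkpdkpn" (len 11), cursors c1@2 c2@7 c3@10, authorship 11...22.33.
After op 5 (move_left): buffer="kppujkpdkpn" (len 11), cursors c1@1 c2@6 c3@9, authorship 11...22.33.

Answer: 1 6 9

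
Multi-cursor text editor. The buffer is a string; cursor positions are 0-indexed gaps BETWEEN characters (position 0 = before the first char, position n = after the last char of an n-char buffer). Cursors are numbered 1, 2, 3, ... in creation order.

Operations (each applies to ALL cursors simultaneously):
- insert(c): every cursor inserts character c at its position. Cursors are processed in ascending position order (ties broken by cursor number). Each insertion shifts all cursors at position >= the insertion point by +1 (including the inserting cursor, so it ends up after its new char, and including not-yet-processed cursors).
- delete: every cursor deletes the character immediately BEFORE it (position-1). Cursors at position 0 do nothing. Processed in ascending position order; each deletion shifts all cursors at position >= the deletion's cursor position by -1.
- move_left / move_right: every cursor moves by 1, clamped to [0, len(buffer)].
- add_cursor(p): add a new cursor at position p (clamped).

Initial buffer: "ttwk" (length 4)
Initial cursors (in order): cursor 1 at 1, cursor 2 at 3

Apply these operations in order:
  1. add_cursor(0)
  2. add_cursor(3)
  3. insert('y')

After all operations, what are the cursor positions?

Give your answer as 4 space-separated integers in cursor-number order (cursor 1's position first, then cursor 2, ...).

Answer: 3 7 1 7

Derivation:
After op 1 (add_cursor(0)): buffer="ttwk" (len 4), cursors c3@0 c1@1 c2@3, authorship ....
After op 2 (add_cursor(3)): buffer="ttwk" (len 4), cursors c3@0 c1@1 c2@3 c4@3, authorship ....
After op 3 (insert('y')): buffer="ytytwyyk" (len 8), cursors c3@1 c1@3 c2@7 c4@7, authorship 3.1..24.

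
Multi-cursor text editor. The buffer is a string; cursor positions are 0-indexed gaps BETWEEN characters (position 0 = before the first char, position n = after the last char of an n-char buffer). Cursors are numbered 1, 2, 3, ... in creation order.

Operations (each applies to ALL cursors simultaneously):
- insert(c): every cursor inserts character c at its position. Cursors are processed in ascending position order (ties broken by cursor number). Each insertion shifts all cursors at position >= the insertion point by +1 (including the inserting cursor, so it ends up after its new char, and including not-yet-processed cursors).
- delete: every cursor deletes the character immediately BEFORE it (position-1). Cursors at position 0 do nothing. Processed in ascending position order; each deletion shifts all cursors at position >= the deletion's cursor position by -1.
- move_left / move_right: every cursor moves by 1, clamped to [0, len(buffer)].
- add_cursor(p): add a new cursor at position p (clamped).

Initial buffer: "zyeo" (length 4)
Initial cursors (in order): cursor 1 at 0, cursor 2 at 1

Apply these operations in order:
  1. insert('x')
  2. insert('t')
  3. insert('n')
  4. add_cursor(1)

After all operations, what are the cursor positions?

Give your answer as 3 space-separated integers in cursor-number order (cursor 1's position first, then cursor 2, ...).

After op 1 (insert('x')): buffer="xzxyeo" (len 6), cursors c1@1 c2@3, authorship 1.2...
After op 2 (insert('t')): buffer="xtzxtyeo" (len 8), cursors c1@2 c2@5, authorship 11.22...
After op 3 (insert('n')): buffer="xtnzxtnyeo" (len 10), cursors c1@3 c2@7, authorship 111.222...
After op 4 (add_cursor(1)): buffer="xtnzxtnyeo" (len 10), cursors c3@1 c1@3 c2@7, authorship 111.222...

Answer: 3 7 1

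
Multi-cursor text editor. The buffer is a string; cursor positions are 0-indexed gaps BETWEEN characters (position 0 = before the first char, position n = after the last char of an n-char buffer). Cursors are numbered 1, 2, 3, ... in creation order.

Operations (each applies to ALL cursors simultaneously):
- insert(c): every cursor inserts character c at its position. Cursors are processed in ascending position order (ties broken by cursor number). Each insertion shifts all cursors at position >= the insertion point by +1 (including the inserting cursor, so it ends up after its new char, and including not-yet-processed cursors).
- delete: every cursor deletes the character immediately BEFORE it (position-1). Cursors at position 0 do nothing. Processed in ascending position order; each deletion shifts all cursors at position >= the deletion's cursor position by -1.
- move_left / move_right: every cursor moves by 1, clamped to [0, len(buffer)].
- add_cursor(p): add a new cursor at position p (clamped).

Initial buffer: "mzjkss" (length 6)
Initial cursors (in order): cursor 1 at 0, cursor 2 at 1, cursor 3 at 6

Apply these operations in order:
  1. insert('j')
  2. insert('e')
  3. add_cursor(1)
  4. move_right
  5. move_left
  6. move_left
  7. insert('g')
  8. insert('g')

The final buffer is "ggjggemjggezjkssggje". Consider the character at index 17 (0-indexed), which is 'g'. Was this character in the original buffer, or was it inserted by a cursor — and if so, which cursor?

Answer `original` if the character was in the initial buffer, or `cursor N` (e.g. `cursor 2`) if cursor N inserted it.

After op 1 (insert('j')): buffer="jmjzjkssj" (len 9), cursors c1@1 c2@3 c3@9, authorship 1.2.....3
After op 2 (insert('e')): buffer="jemjezjkssje" (len 12), cursors c1@2 c2@5 c3@12, authorship 11.22.....33
After op 3 (add_cursor(1)): buffer="jemjezjkssje" (len 12), cursors c4@1 c1@2 c2@5 c3@12, authorship 11.22.....33
After op 4 (move_right): buffer="jemjezjkssje" (len 12), cursors c4@2 c1@3 c2@6 c3@12, authorship 11.22.....33
After op 5 (move_left): buffer="jemjezjkssje" (len 12), cursors c4@1 c1@2 c2@5 c3@11, authorship 11.22.....33
After op 6 (move_left): buffer="jemjezjkssje" (len 12), cursors c4@0 c1@1 c2@4 c3@10, authorship 11.22.....33
After op 7 (insert('g')): buffer="gjgemjgezjkssgje" (len 16), cursors c4@1 c1@3 c2@7 c3@14, authorship 4111.222.....333
After op 8 (insert('g')): buffer="ggjggemjggezjkssggje" (len 20), cursors c4@2 c1@5 c2@10 c3@18, authorship 441111.2222.....3333
Authorship (.=original, N=cursor N): 4 4 1 1 1 1 . 2 2 2 2 . . . . . 3 3 3 3
Index 17: author = 3

Answer: cursor 3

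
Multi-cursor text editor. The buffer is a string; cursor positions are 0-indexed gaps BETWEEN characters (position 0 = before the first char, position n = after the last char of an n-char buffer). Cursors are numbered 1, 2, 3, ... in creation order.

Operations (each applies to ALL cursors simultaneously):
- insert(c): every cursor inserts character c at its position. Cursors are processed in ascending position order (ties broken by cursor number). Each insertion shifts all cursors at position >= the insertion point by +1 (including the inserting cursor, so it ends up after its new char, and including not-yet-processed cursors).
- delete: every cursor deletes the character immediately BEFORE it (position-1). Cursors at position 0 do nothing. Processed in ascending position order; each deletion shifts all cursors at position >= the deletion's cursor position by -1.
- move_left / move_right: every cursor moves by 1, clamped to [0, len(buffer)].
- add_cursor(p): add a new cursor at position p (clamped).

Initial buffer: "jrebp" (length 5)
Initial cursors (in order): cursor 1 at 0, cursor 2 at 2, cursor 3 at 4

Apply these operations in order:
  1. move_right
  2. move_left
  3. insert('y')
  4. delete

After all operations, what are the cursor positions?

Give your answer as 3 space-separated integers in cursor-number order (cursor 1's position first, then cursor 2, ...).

After op 1 (move_right): buffer="jrebp" (len 5), cursors c1@1 c2@3 c3@5, authorship .....
After op 2 (move_left): buffer="jrebp" (len 5), cursors c1@0 c2@2 c3@4, authorship .....
After op 3 (insert('y')): buffer="yjryebyp" (len 8), cursors c1@1 c2@4 c3@7, authorship 1..2..3.
After op 4 (delete): buffer="jrebp" (len 5), cursors c1@0 c2@2 c3@4, authorship .....

Answer: 0 2 4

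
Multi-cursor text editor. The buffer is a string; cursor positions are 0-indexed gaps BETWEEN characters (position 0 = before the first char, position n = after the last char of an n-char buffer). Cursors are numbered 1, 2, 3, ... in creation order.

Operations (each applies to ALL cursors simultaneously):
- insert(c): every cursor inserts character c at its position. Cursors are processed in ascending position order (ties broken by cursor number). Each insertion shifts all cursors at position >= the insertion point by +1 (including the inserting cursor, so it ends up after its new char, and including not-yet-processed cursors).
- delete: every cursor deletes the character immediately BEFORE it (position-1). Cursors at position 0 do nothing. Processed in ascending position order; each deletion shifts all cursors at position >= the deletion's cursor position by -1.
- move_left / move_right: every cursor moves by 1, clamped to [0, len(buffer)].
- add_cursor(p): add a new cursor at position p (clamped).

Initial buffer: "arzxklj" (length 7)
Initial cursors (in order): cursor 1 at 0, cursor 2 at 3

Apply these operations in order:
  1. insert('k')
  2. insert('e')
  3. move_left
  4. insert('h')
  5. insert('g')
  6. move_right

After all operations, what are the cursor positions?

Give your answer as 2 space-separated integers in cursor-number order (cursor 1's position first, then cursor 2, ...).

Answer: 4 11

Derivation:
After op 1 (insert('k')): buffer="karzkxklj" (len 9), cursors c1@1 c2@5, authorship 1...2....
After op 2 (insert('e')): buffer="kearzkexklj" (len 11), cursors c1@2 c2@7, authorship 11...22....
After op 3 (move_left): buffer="kearzkexklj" (len 11), cursors c1@1 c2@6, authorship 11...22....
After op 4 (insert('h')): buffer="khearzkhexklj" (len 13), cursors c1@2 c2@8, authorship 111...222....
After op 5 (insert('g')): buffer="khgearzkhgexklj" (len 15), cursors c1@3 c2@10, authorship 1111...2222....
After op 6 (move_right): buffer="khgearzkhgexklj" (len 15), cursors c1@4 c2@11, authorship 1111...2222....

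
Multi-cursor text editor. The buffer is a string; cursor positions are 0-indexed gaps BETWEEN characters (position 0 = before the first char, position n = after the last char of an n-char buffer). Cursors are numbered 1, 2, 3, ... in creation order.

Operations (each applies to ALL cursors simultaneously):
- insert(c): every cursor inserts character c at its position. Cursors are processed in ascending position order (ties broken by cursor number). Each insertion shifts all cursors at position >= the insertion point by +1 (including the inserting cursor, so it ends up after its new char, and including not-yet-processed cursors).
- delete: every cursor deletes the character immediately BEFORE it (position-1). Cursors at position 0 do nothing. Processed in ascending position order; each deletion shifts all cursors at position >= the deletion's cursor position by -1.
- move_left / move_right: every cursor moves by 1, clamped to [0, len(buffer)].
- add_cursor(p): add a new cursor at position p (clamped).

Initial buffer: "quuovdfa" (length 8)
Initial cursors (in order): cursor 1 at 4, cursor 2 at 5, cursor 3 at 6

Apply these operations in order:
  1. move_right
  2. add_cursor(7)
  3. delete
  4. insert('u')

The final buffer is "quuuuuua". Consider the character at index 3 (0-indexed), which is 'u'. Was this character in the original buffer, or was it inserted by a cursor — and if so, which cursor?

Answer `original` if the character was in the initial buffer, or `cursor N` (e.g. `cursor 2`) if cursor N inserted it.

Answer: cursor 1

Derivation:
After op 1 (move_right): buffer="quuovdfa" (len 8), cursors c1@5 c2@6 c3@7, authorship ........
After op 2 (add_cursor(7)): buffer="quuovdfa" (len 8), cursors c1@5 c2@6 c3@7 c4@7, authorship ........
After op 3 (delete): buffer="quua" (len 4), cursors c1@3 c2@3 c3@3 c4@3, authorship ....
After op 4 (insert('u')): buffer="quuuuuua" (len 8), cursors c1@7 c2@7 c3@7 c4@7, authorship ...1234.
Authorship (.=original, N=cursor N): . . . 1 2 3 4 .
Index 3: author = 1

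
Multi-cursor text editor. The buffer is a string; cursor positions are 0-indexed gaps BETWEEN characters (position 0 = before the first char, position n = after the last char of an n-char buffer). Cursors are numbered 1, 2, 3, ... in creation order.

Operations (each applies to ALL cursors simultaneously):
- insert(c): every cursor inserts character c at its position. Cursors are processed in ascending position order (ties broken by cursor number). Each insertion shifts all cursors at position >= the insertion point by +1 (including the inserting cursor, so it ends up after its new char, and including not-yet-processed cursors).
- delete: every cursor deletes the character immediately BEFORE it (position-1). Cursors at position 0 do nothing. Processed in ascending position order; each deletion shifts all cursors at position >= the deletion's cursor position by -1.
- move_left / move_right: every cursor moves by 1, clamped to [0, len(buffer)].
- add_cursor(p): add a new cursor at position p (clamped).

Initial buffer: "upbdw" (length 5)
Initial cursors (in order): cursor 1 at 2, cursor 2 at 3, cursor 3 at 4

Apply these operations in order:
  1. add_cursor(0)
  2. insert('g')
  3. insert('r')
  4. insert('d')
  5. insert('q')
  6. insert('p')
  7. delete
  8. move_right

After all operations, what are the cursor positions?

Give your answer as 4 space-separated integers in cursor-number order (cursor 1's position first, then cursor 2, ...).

Answer: 11 16 21 5

Derivation:
After op 1 (add_cursor(0)): buffer="upbdw" (len 5), cursors c4@0 c1@2 c2@3 c3@4, authorship .....
After op 2 (insert('g')): buffer="gupgbgdgw" (len 9), cursors c4@1 c1@4 c2@6 c3@8, authorship 4..1.2.3.
After op 3 (insert('r')): buffer="grupgrbgrdgrw" (len 13), cursors c4@2 c1@6 c2@9 c3@12, authorship 44..11.22.33.
After op 4 (insert('d')): buffer="grdupgrdbgrddgrdw" (len 17), cursors c4@3 c1@8 c2@12 c3@16, authorship 444..111.222.333.
After op 5 (insert('q')): buffer="grdqupgrdqbgrdqdgrdqw" (len 21), cursors c4@4 c1@10 c2@15 c3@20, authorship 4444..1111.2222.3333.
After op 6 (insert('p')): buffer="grdqpupgrdqpbgrdqpdgrdqpw" (len 25), cursors c4@5 c1@12 c2@18 c3@24, authorship 44444..11111.22222.33333.
After op 7 (delete): buffer="grdqupgrdqbgrdqdgrdqw" (len 21), cursors c4@4 c1@10 c2@15 c3@20, authorship 4444..1111.2222.3333.
After op 8 (move_right): buffer="grdqupgrdqbgrdqdgrdqw" (len 21), cursors c4@5 c1@11 c2@16 c3@21, authorship 4444..1111.2222.3333.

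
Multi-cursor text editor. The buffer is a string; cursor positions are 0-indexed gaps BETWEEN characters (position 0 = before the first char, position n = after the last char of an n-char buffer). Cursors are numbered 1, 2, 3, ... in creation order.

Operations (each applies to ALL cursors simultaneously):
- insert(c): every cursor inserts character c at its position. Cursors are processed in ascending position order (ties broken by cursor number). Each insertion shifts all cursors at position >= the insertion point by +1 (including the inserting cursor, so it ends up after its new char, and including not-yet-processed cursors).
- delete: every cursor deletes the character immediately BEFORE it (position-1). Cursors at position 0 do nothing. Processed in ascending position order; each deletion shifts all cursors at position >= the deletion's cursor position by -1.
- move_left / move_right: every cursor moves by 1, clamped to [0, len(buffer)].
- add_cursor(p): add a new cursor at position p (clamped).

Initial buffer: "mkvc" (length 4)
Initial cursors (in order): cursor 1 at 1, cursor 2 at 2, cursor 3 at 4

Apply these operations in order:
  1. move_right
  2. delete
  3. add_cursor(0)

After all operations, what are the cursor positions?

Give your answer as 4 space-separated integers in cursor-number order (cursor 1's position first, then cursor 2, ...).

After op 1 (move_right): buffer="mkvc" (len 4), cursors c1@2 c2@3 c3@4, authorship ....
After op 2 (delete): buffer="m" (len 1), cursors c1@1 c2@1 c3@1, authorship .
After op 3 (add_cursor(0)): buffer="m" (len 1), cursors c4@0 c1@1 c2@1 c3@1, authorship .

Answer: 1 1 1 0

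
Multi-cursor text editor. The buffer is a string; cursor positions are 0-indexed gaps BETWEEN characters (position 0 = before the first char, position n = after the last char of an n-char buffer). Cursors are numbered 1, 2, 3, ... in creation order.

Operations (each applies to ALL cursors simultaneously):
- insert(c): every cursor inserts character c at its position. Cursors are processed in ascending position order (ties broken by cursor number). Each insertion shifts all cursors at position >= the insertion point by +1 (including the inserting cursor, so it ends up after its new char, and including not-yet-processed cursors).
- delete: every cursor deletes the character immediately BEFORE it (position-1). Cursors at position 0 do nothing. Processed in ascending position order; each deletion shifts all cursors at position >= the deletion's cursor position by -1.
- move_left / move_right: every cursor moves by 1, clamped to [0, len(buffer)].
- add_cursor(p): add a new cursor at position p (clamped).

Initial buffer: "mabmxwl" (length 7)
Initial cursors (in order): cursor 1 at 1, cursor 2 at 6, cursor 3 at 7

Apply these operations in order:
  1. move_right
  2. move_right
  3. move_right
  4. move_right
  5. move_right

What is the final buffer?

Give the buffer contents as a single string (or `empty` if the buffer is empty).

After op 1 (move_right): buffer="mabmxwl" (len 7), cursors c1@2 c2@7 c3@7, authorship .......
After op 2 (move_right): buffer="mabmxwl" (len 7), cursors c1@3 c2@7 c3@7, authorship .......
After op 3 (move_right): buffer="mabmxwl" (len 7), cursors c1@4 c2@7 c3@7, authorship .......
After op 4 (move_right): buffer="mabmxwl" (len 7), cursors c1@5 c2@7 c3@7, authorship .......
After op 5 (move_right): buffer="mabmxwl" (len 7), cursors c1@6 c2@7 c3@7, authorship .......

Answer: mabmxwl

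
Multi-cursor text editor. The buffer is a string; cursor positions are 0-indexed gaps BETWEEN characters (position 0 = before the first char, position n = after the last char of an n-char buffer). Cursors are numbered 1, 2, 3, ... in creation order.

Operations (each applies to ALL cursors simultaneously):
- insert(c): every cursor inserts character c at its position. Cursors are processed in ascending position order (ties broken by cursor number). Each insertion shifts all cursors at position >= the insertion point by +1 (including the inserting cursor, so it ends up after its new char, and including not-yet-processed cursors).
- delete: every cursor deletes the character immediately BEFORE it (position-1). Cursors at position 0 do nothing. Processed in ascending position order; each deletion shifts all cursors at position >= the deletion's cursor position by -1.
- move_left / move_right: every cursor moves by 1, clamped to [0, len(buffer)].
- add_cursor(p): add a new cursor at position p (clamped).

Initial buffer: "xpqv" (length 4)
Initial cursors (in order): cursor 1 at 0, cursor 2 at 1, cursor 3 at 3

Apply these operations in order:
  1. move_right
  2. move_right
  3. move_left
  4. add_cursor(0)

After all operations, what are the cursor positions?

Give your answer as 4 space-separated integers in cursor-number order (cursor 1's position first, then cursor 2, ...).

Answer: 1 2 3 0

Derivation:
After op 1 (move_right): buffer="xpqv" (len 4), cursors c1@1 c2@2 c3@4, authorship ....
After op 2 (move_right): buffer="xpqv" (len 4), cursors c1@2 c2@3 c3@4, authorship ....
After op 3 (move_left): buffer="xpqv" (len 4), cursors c1@1 c2@2 c3@3, authorship ....
After op 4 (add_cursor(0)): buffer="xpqv" (len 4), cursors c4@0 c1@1 c2@2 c3@3, authorship ....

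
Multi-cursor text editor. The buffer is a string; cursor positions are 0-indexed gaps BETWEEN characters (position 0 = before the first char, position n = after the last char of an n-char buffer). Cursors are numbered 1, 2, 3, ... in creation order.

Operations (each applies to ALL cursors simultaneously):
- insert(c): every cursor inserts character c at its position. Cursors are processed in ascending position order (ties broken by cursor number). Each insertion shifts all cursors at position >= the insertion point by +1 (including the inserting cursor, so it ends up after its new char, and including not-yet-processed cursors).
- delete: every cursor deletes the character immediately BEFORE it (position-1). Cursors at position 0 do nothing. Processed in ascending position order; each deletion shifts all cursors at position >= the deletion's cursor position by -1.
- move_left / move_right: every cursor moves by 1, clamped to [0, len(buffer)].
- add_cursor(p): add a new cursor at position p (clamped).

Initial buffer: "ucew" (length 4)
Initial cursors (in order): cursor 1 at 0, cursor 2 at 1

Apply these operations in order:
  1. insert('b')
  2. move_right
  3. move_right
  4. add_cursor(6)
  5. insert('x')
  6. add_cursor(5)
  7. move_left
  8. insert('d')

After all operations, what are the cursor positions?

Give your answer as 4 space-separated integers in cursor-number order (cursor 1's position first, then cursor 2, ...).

Answer: 4 9 12 6

Derivation:
After op 1 (insert('b')): buffer="bubcew" (len 6), cursors c1@1 c2@3, authorship 1.2...
After op 2 (move_right): buffer="bubcew" (len 6), cursors c1@2 c2@4, authorship 1.2...
After op 3 (move_right): buffer="bubcew" (len 6), cursors c1@3 c2@5, authorship 1.2...
After op 4 (add_cursor(6)): buffer="bubcew" (len 6), cursors c1@3 c2@5 c3@6, authorship 1.2...
After op 5 (insert('x')): buffer="bubxcexwx" (len 9), cursors c1@4 c2@7 c3@9, authorship 1.21..2.3
After op 6 (add_cursor(5)): buffer="bubxcexwx" (len 9), cursors c1@4 c4@5 c2@7 c3@9, authorship 1.21..2.3
After op 7 (move_left): buffer="bubxcexwx" (len 9), cursors c1@3 c4@4 c2@6 c3@8, authorship 1.21..2.3
After op 8 (insert('d')): buffer="bubdxdcedxwdx" (len 13), cursors c1@4 c4@6 c2@9 c3@12, authorship 1.2114..22.33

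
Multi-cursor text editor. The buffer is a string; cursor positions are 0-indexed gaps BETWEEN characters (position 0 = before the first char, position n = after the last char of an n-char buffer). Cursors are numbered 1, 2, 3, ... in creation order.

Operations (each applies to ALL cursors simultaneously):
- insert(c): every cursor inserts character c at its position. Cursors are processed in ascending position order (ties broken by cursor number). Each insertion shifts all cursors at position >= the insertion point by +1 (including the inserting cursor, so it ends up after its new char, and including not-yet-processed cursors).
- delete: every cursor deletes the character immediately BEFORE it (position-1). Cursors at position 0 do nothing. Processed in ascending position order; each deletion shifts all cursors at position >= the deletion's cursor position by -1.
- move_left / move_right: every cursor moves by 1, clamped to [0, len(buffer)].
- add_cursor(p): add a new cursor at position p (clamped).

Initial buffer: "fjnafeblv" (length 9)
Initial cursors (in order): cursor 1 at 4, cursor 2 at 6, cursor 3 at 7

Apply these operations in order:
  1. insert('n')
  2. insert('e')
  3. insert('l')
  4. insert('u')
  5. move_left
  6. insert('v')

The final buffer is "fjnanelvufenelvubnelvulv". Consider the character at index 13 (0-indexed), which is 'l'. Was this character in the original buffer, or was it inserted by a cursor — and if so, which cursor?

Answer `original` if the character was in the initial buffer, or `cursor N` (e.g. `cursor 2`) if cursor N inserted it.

Answer: cursor 2

Derivation:
After op 1 (insert('n')): buffer="fjnanfenbnlv" (len 12), cursors c1@5 c2@8 c3@10, authorship ....1..2.3..
After op 2 (insert('e')): buffer="fjnanefenebnelv" (len 15), cursors c1@6 c2@10 c3@13, authorship ....11..22.33..
After op 3 (insert('l')): buffer="fjnanelfenelbnellv" (len 18), cursors c1@7 c2@12 c3@16, authorship ....111..222.333..
After op 4 (insert('u')): buffer="fjnanelufenelubnelulv" (len 21), cursors c1@8 c2@14 c3@19, authorship ....1111..2222.3333..
After op 5 (move_left): buffer="fjnanelufenelubnelulv" (len 21), cursors c1@7 c2@13 c3@18, authorship ....1111..2222.3333..
After op 6 (insert('v')): buffer="fjnanelvufenelvubnelvulv" (len 24), cursors c1@8 c2@15 c3@21, authorship ....11111..22222.33333..
Authorship (.=original, N=cursor N): . . . . 1 1 1 1 1 . . 2 2 2 2 2 . 3 3 3 3 3 . .
Index 13: author = 2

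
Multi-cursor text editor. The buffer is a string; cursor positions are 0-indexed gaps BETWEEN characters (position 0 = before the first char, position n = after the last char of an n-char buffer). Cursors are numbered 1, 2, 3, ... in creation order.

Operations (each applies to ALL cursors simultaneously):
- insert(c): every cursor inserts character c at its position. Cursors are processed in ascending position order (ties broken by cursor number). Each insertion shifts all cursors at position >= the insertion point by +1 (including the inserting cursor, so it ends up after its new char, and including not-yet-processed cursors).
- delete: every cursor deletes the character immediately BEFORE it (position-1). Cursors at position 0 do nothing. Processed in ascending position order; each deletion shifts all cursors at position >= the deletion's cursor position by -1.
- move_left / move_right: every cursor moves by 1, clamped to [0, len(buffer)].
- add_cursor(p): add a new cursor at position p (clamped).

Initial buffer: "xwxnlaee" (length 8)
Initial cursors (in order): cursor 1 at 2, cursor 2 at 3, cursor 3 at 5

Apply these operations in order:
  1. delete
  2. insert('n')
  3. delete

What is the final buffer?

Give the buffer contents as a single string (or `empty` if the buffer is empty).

After op 1 (delete): buffer="xnaee" (len 5), cursors c1@1 c2@1 c3@2, authorship .....
After op 2 (insert('n')): buffer="xnnnnaee" (len 8), cursors c1@3 c2@3 c3@5, authorship .12.3...
After op 3 (delete): buffer="xnaee" (len 5), cursors c1@1 c2@1 c3@2, authorship .....

Answer: xnaee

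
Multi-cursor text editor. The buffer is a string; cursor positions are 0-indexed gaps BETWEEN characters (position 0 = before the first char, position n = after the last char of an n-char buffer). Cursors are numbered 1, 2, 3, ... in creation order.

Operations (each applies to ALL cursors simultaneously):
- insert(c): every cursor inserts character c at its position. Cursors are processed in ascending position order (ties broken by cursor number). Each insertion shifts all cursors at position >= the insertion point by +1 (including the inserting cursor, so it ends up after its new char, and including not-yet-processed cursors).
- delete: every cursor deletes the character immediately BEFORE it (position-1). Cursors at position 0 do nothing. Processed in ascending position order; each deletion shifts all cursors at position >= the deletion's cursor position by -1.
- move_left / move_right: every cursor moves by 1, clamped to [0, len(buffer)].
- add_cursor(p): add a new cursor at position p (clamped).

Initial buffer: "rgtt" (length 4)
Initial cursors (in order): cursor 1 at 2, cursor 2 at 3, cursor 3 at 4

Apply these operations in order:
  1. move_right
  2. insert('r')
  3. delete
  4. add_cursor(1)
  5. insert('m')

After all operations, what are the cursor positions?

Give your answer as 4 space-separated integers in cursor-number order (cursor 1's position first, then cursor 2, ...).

Answer: 5 8 8 2

Derivation:
After op 1 (move_right): buffer="rgtt" (len 4), cursors c1@3 c2@4 c3@4, authorship ....
After op 2 (insert('r')): buffer="rgtrtrr" (len 7), cursors c1@4 c2@7 c3@7, authorship ...1.23
After op 3 (delete): buffer="rgtt" (len 4), cursors c1@3 c2@4 c3@4, authorship ....
After op 4 (add_cursor(1)): buffer="rgtt" (len 4), cursors c4@1 c1@3 c2@4 c3@4, authorship ....
After op 5 (insert('m')): buffer="rmgtmtmm" (len 8), cursors c4@2 c1@5 c2@8 c3@8, authorship .4..1.23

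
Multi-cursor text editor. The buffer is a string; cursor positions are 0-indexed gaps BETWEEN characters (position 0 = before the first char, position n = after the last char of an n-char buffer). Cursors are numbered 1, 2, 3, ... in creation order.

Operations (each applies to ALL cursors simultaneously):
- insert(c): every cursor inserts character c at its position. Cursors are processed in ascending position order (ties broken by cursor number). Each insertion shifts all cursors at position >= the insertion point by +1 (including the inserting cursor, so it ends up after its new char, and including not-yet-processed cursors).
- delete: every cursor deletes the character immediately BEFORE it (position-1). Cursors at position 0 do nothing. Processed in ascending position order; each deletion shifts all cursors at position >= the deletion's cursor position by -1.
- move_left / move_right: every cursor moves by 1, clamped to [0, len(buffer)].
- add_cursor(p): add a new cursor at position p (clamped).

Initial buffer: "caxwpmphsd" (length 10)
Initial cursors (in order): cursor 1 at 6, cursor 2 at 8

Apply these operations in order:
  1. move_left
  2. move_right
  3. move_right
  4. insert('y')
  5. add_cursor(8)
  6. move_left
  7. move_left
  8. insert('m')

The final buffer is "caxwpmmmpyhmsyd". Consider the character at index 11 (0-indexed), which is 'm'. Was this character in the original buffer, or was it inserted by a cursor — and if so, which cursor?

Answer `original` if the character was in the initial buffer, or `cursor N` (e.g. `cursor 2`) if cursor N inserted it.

After op 1 (move_left): buffer="caxwpmphsd" (len 10), cursors c1@5 c2@7, authorship ..........
After op 2 (move_right): buffer="caxwpmphsd" (len 10), cursors c1@6 c2@8, authorship ..........
After op 3 (move_right): buffer="caxwpmphsd" (len 10), cursors c1@7 c2@9, authorship ..........
After op 4 (insert('y')): buffer="caxwpmpyhsyd" (len 12), cursors c1@8 c2@11, authorship .......1..2.
After op 5 (add_cursor(8)): buffer="caxwpmpyhsyd" (len 12), cursors c1@8 c3@8 c2@11, authorship .......1..2.
After op 6 (move_left): buffer="caxwpmpyhsyd" (len 12), cursors c1@7 c3@7 c2@10, authorship .......1..2.
After op 7 (move_left): buffer="caxwpmpyhsyd" (len 12), cursors c1@6 c3@6 c2@9, authorship .......1..2.
After op 8 (insert('m')): buffer="caxwpmmmpyhmsyd" (len 15), cursors c1@8 c3@8 c2@12, authorship ......13.1.2.2.
Authorship (.=original, N=cursor N): . . . . . . 1 3 . 1 . 2 . 2 .
Index 11: author = 2

Answer: cursor 2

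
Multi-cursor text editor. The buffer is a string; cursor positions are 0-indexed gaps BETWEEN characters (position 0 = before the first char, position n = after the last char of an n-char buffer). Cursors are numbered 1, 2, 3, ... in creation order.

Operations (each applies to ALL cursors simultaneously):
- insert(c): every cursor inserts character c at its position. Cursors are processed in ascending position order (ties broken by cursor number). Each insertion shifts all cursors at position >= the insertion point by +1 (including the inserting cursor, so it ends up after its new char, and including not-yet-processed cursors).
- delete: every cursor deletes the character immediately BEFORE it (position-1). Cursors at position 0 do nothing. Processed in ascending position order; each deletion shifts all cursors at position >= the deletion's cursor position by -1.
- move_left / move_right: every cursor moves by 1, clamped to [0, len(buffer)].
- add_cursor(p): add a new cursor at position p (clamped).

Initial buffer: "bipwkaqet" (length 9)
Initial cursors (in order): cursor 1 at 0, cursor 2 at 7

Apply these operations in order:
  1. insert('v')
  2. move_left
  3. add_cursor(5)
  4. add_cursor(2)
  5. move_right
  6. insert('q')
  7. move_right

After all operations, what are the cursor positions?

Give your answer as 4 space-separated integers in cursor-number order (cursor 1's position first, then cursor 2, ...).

After op 1 (insert('v')): buffer="vbipwkaqvet" (len 11), cursors c1@1 c2@9, authorship 1.......2..
After op 2 (move_left): buffer="vbipwkaqvet" (len 11), cursors c1@0 c2@8, authorship 1.......2..
After op 3 (add_cursor(5)): buffer="vbipwkaqvet" (len 11), cursors c1@0 c3@5 c2@8, authorship 1.......2..
After op 4 (add_cursor(2)): buffer="vbipwkaqvet" (len 11), cursors c1@0 c4@2 c3@5 c2@8, authorship 1.......2..
After op 5 (move_right): buffer="vbipwkaqvet" (len 11), cursors c1@1 c4@3 c3@6 c2@9, authorship 1.......2..
After op 6 (insert('q')): buffer="vqbiqpwkqaqvqet" (len 15), cursors c1@2 c4@5 c3@9 c2@13, authorship 11..4...3..22..
After op 7 (move_right): buffer="vqbiqpwkqaqvqet" (len 15), cursors c1@3 c4@6 c3@10 c2@14, authorship 11..4...3..22..

Answer: 3 14 10 6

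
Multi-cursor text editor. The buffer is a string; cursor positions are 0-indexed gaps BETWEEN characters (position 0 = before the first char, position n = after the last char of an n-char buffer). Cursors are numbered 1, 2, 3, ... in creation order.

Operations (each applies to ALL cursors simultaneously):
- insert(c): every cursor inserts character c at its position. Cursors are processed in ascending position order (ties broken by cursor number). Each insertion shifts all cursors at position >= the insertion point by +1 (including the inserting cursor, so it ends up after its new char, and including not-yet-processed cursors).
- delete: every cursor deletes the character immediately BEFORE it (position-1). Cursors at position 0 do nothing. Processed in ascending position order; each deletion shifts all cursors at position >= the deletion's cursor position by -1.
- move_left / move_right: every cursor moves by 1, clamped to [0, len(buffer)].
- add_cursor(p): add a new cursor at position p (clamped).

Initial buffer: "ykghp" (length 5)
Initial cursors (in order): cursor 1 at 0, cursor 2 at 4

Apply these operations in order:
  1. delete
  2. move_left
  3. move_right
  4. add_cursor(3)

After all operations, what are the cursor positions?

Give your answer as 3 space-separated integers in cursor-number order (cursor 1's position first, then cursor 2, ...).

Answer: 1 3 3

Derivation:
After op 1 (delete): buffer="ykgp" (len 4), cursors c1@0 c2@3, authorship ....
After op 2 (move_left): buffer="ykgp" (len 4), cursors c1@0 c2@2, authorship ....
After op 3 (move_right): buffer="ykgp" (len 4), cursors c1@1 c2@3, authorship ....
After op 4 (add_cursor(3)): buffer="ykgp" (len 4), cursors c1@1 c2@3 c3@3, authorship ....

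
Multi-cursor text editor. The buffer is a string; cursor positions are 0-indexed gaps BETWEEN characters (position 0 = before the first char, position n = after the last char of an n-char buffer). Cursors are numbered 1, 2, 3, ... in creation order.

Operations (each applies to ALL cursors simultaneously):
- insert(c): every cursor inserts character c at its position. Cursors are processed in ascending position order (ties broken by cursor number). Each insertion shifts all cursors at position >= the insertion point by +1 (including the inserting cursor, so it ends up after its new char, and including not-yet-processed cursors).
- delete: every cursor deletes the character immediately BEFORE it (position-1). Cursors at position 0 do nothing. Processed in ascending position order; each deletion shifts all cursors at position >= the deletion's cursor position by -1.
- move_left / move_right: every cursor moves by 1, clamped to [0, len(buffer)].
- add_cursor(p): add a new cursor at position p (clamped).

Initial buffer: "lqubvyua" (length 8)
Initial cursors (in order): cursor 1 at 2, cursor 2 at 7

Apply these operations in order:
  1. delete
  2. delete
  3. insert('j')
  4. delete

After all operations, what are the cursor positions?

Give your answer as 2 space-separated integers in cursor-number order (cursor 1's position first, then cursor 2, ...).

After op 1 (delete): buffer="lubvya" (len 6), cursors c1@1 c2@5, authorship ......
After op 2 (delete): buffer="ubva" (len 4), cursors c1@0 c2@3, authorship ....
After op 3 (insert('j')): buffer="jubvja" (len 6), cursors c1@1 c2@5, authorship 1...2.
After op 4 (delete): buffer="ubva" (len 4), cursors c1@0 c2@3, authorship ....

Answer: 0 3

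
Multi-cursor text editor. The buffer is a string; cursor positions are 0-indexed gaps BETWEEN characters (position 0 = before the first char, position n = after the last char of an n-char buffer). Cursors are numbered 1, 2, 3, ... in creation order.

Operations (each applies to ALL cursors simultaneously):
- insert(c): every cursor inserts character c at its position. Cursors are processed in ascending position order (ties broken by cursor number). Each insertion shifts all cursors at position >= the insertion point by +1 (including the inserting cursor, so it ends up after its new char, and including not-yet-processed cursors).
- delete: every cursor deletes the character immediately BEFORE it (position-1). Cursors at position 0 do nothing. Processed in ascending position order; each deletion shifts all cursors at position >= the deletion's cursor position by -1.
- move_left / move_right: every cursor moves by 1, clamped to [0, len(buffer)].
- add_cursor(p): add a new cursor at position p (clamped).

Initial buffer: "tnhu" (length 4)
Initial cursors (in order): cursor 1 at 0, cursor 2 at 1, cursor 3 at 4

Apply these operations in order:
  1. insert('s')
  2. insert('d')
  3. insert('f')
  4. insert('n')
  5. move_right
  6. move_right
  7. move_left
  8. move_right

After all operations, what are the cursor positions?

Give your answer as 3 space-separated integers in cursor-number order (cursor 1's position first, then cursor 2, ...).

After op 1 (insert('s')): buffer="stsnhus" (len 7), cursors c1@1 c2@3 c3@7, authorship 1.2...3
After op 2 (insert('d')): buffer="sdtsdnhusd" (len 10), cursors c1@2 c2@5 c3@10, authorship 11.22...33
After op 3 (insert('f')): buffer="sdftsdfnhusdf" (len 13), cursors c1@3 c2@7 c3@13, authorship 111.222...333
After op 4 (insert('n')): buffer="sdfntsdfnnhusdfn" (len 16), cursors c1@4 c2@9 c3@16, authorship 1111.2222...3333
After op 5 (move_right): buffer="sdfntsdfnnhusdfn" (len 16), cursors c1@5 c2@10 c3@16, authorship 1111.2222...3333
After op 6 (move_right): buffer="sdfntsdfnnhusdfn" (len 16), cursors c1@6 c2@11 c3@16, authorship 1111.2222...3333
After op 7 (move_left): buffer="sdfntsdfnnhusdfn" (len 16), cursors c1@5 c2@10 c3@15, authorship 1111.2222...3333
After op 8 (move_right): buffer="sdfntsdfnnhusdfn" (len 16), cursors c1@6 c2@11 c3@16, authorship 1111.2222...3333

Answer: 6 11 16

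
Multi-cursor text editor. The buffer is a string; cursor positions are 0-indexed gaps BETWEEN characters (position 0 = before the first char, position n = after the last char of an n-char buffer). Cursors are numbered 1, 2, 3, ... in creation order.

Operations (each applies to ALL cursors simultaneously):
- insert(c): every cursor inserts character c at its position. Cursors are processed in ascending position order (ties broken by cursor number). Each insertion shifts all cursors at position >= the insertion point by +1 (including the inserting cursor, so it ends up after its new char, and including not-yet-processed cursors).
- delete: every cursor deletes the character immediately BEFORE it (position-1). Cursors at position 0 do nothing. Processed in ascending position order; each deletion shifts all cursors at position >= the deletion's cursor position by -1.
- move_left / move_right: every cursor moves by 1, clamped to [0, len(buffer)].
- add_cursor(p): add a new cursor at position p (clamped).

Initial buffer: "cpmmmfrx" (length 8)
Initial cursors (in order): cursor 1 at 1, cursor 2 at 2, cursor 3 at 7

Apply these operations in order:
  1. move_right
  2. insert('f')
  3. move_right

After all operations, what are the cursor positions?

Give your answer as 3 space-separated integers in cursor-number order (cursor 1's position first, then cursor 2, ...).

After op 1 (move_right): buffer="cpmmmfrx" (len 8), cursors c1@2 c2@3 c3@8, authorship ........
After op 2 (insert('f')): buffer="cpfmfmmfrxf" (len 11), cursors c1@3 c2@5 c3@11, authorship ..1.2.....3
After op 3 (move_right): buffer="cpfmfmmfrxf" (len 11), cursors c1@4 c2@6 c3@11, authorship ..1.2.....3

Answer: 4 6 11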